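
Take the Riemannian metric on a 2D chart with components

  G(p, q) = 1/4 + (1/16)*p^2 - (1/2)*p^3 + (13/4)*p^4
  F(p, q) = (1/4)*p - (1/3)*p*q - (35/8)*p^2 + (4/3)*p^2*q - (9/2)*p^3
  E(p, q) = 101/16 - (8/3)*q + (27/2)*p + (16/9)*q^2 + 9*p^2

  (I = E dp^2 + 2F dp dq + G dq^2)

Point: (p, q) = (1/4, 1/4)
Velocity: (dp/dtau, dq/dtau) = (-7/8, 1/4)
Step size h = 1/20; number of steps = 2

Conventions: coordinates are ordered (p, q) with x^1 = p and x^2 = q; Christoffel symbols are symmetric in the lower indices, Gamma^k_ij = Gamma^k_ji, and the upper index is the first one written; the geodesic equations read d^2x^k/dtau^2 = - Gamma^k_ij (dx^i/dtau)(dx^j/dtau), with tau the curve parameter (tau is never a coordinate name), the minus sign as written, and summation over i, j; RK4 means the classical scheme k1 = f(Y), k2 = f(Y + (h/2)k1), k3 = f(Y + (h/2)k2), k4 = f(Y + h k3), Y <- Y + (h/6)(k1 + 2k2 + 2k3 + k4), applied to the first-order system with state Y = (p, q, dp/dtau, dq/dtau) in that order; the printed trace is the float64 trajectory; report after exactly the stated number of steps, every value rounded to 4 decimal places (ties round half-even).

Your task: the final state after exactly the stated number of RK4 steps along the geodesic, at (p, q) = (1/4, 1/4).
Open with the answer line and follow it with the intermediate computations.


Answer: p = 0.1588, q = 0.2946, dp/dtau = -0.9564, dq/dtau = 0.5964

f(Y) = (dp/dtau, dq/dtau, -Gamma^p_ij Y'^i Y'^j, -Gamma^q_ij Y'^i Y'^j) with the Gammas evaluated at the stage position; h = 0.050000; intermediate values shown to 6 dp
step 0: p = 0.2500, q = 0.2500, dp/dtau = -0.8750, dq/dtau = 0.2500
step 1:
  k1: at (p, q) = (0.250000, 0.250000), (dp/dtau, dq/dtau) = (-0.875000, 0.250000); Gamma_ppp = 0.749188, Gamma_ppq = -0.086537, Gamma_pqq = -0.007489, Gamma_qpp = -6.176145, Gamma_qpq = 0.177651, Gamma_qqq = -0.008139; k1 = (-0.875000, 0.250000, -0.610989, 4.806842)
  k2: at (p, q) = (0.228125, 0.256250), (dp/dtau, dq/dtau) = (-0.890275, 0.370171); Gamma_ppp = 0.822488, Gamma_ppq = -0.091435, Gamma_pqq = -0.006492, Gamma_qpp = -5.133180, Gamma_qpq = 0.123967, Gamma_qqq = -0.005723; k2 = (-0.890275, 0.370171, -0.711271, 4.150994)
  k3: at (p, q) = (0.227743, 0.259254), (dp/dtau, dq/dtau) = (-0.892782, 0.353775); Gamma_ppp = 0.823694, Gamma_ppq = -0.090998, Gamma_pqq = -0.006481, Gamma_qpp = -5.132206, Gamma_qpq = 0.123593, Gamma_qqq = -0.005691; k3 = (-0.892782, 0.353775, -0.713204, 4.169456)
  k4: at (p, q) = (0.205361, 0.267689), (dp/dtau, dq/dtau) = (-0.910660, 0.458473); Gamma_ppp = 0.887167, Gamma_ppq = -0.094960, Gamma_pqq = -0.005678, Gamma_qpp = -4.116004, Gamma_qpq = 0.082030, Gamma_qqq = -0.003920; k4 = (-0.910660, 0.458473, -0.813830, 3.482732)
  Y <- Y + (h/6)(k1 + 2k2 + 2k3 + k4): p = 0.2054, q = 0.2680, dp/dtau = -0.9106, dq/dtau = 0.4578
step 2:
  k1: at (p, q) = (0.205402, 0.267970), (dp/dtau, dq/dtau) = (-0.910615, 0.457754); Gamma_ppp = 0.887073, Gamma_ppq = -0.094899, Gamma_pqq = -0.005680, Gamma_qpp = -4.119631, Gamma_qpq = 0.082132, Gamma_qqq = -0.003923; k1 = (-0.910615, 0.457754, -0.813503, 3.485370)
  k2: at (p, q) = (0.182637, 0.279414), (dp/dtau, dq/dtau) = (-0.930952, 0.544888); Gamma_ppp = 0.941680, Gamma_ppq = -0.097943, Gamma_pqq = -0.005046, Gamma_qpp = -3.143721, Gamma_qpq = 0.051616, Gamma_qqq = -0.002642; k2 = (-0.930952, 0.544888, -0.913996, 2.777726)
  k3: at (p, q) = (0.182128, 0.281592), (dp/dtau, dq/dtau) = (-0.933465, 0.527197); Gamma_ppp = 0.942954, Gamma_ppq = -0.097637, Gamma_pqq = -0.005036, Gamma_qpp = -3.134568, Gamma_qpq = 0.051231, Gamma_qqq = -0.002619; k3 = (-0.933465, 0.527197, -0.916347, 2.782476)
  k4: at (p, q) = (0.158729, 0.294330), (dp/dtau, dq/dtau) = (-0.956432, 0.596878); Gamma_ppp = 0.990276, Gamma_ppq = -0.100264, Gamma_pqq = -0.004533, Gamma_qpp = -2.182266, Gamma_qpq = 0.030088, Gamma_qqq = -0.001697; k4 = (-0.956432, 0.596878, -1.018728, 2.031213)
  Y <- Y + (h/6)(k1 + 2k2 + 2k3 + k4): p = 0.1588, q = 0.2946, dp/dtau = -0.9564, dq/dtau = 0.5964


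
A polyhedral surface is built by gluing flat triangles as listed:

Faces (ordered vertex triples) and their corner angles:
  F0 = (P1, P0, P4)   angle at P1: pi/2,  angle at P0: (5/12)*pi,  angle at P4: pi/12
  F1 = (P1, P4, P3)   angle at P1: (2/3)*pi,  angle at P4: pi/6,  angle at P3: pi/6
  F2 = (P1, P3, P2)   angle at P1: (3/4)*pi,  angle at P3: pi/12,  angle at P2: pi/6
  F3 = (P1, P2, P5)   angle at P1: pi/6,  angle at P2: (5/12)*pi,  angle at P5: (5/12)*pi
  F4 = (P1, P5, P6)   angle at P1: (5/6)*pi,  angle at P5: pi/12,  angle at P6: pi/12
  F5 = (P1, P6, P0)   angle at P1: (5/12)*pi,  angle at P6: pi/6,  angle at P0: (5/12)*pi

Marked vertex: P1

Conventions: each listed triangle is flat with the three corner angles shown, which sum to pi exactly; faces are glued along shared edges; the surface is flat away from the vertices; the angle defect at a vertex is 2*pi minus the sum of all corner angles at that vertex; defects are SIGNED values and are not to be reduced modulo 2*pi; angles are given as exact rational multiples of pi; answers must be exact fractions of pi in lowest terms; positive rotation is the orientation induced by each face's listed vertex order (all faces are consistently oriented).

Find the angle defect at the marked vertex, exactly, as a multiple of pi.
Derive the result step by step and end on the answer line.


Sum of corner angles at P1: (10/3)*pi
defect = 2*pi - (10/3)*pi

Answer: defect(P1) = (-4/3)*pi


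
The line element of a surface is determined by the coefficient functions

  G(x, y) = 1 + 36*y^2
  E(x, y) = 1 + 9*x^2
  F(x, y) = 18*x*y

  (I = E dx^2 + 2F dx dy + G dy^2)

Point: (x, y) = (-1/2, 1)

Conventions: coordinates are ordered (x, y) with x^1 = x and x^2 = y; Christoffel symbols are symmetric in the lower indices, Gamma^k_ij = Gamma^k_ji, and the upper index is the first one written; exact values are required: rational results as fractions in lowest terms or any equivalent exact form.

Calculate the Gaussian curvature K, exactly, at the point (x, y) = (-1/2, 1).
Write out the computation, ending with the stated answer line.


E = 13/4, F = -9, G = 37, EG - F^2 = 157/4 at the point
E_x = -9, E_y = 0, F_x = 18, F_y = -9, G_x = 0, G_y = 72
E_yy = 0, F_xy = 18, G_xx = 0
Brioschi: K = (det M1 - det M2) / (EG - F^2)^2 with the standard first/second-derivative matrices M1, M2.
M1 = [[-E_yy/2 + F_xy - G_xx/2, E_x/2, F_x - E_y/2], [F_y - G_x/2, E, F], [G_y/2, F, G]] = [[18, -9/2, 18], [-9, 13/4, -9], [36, -9, 37]]; det M1 = 18
M2 = [[0, E_y/2, G_x/2], [E_y/2, E, F], [G_x/2, F, G]] = [[0, 0, 0], [0, 13/4, -9], [0, -9, 37]]; det M2 = 0
det M1 - det M2 = 18; K = 18 / (157/4)^2 = 288/24649

Answer: K = 288/24649


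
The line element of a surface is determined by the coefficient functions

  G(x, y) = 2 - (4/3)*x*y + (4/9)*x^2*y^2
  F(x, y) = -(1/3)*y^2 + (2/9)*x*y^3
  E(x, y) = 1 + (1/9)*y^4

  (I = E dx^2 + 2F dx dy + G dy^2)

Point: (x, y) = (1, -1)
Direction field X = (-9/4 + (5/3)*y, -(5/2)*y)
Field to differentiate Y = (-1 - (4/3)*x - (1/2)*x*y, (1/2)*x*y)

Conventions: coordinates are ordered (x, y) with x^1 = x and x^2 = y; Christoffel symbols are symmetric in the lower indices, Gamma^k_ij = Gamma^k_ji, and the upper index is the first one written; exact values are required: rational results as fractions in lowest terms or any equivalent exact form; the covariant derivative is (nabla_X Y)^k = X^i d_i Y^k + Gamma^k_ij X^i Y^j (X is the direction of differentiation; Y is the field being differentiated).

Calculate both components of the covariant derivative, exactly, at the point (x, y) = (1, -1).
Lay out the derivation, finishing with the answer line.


E = 10/9, F = -5/9, G = 34/9 at the point
E_x = 0, E_y = -4/9, F_x = -2/9, F_y = 4/3, G_x = 20/9, G_y = -20/9
EG - F^2 = 35/9;  g^inv = (9/35) * [[34/9, 5/9], [5/9, 10/9]]
first-kind symbols [ij,l] = (1/2)(d_i g_jl + d_j g_il - d_l g_ij): [xx,x] = E_x/2 = 0, [xx,y] = F_x - E_y/2 = 0, [xy,x] = E_y/2 = -2/9, [xy,y] = G_x/2 = 10/9, [yy,x] = F_y - G_x/2 = 2/9, [yy,y] = G_y/2 = -10/9
Gamma^x_ij = (G*[ij,x] - F*[ij,y])/(EG - F^2), Gamma^y_ij = (E*[ij,y] - F*[ij,x])/(EG - F^2)
Gamma_xxx = 0, Gamma_xxy = -2/35, Gamma_xyy = 2/35, Gamma_yxx = 0, Gamma_yxy = 2/7, Gamma_yyy = -2/7
X = (-47/12, 5/2), Y = (-11/6, -1/2) at the point

Answer: (nabla_X Y)^x = 5273/2520, (nabla_X Y)^y = 473/168


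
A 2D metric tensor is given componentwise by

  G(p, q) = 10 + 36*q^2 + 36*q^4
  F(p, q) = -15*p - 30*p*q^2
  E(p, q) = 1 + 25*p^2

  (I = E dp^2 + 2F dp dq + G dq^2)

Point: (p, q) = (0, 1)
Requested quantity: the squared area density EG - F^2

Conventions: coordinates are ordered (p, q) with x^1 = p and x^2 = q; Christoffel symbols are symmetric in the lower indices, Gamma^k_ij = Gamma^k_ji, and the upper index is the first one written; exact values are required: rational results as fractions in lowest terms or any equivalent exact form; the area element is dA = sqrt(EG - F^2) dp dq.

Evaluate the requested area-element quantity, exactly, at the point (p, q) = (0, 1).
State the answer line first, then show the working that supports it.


Answer: EG - F^2 = 82

E = 1, F = 0, G = 82; EG - F^2 = 82


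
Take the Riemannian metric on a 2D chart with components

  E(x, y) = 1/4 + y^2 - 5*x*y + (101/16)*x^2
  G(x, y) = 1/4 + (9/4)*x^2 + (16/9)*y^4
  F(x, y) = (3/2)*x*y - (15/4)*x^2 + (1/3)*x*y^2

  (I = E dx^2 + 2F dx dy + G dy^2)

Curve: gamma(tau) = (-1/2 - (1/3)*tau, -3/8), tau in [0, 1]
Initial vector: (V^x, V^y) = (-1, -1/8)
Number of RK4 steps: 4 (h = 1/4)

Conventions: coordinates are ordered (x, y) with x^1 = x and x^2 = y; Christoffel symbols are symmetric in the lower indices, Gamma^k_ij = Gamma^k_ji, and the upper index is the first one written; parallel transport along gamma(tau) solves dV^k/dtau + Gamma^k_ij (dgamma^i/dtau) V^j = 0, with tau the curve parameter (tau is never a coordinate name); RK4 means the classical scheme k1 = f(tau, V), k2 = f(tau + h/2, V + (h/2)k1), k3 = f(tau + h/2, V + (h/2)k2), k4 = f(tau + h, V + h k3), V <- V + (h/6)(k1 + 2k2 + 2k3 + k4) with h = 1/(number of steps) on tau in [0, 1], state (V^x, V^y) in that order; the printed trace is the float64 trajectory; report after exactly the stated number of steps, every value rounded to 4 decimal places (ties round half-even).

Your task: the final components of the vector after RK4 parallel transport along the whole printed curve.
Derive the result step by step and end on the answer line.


gamma'(tau) = (-1/3, 0); f(tau, V)^k = -Gamma^k_ij(gamma(tau)) gamma'^i(tau) V^j; h = 1/4; intermediate values shown to 6 dp
curve data and Christoffel symbols at the stage parameters:
  tau = 0.000000: gamma = (-0.500000, -0.375000), gamma' = (-0.333333, 0.000000); Gamma_xxx = -0.672294, Gamma_xxy = -0.055679, Gamma_xyy = 0.719088, Gamma_yxx = 2.244336, Gamma_yxy = -1.371835, Gamma_yyy = 0.355398
  tau = 0.125000: gamma = (-0.541667, -0.375000), gamma' = (-0.333333, 0.000000); Gamma_xxx = -0.489806, Gamma_xxy = -0.154173, Gamma_xyy = 0.736834, Gamma_yxx = 2.290877, Gamma_yxy = -1.423149, Gamma_yyy = 0.441562
  tau = 0.250000: gamma = (-0.583333, -0.375000), gamma' = (-0.333333, 0.000000); Gamma_xxx = -0.311773, Gamma_xxy = -0.249830, Gamma_xyy = 0.758386, Gamma_yxx = 2.352518, Gamma_yxy = -1.480945, Gamma_yyy = 0.525441
  tau = 0.375000: gamma = (-0.625000, -0.375000), gamma' = (-0.333333, 0.000000); Gamma_xxx = -0.139444, Gamma_xxy = -0.342395, Gamma_xyy = 0.783122, Gamma_yxx = 2.426888, Gamma_yxy = -1.544129, Gamma_yyy = 0.607595
  tau = 0.500000: gamma = (-0.666667, -0.375000), gamma' = (-0.333333, 0.000000); Gamma_xxx = 0.026836, Gamma_xxy = -0.431911, Gamma_xyy = 0.810511, Gamma_yxx = 2.511921, Gamma_yxy = -1.611775, Gamma_yyy = 0.688428
  tau = 0.625000: gamma = (-0.708333, -0.375000), gamma' = (-0.333333, 0.000000); Gamma_xxx = 0.187183, Gamma_xxy = -0.518553, Gamma_xyy = 0.840103, Gamma_yxx = 2.605870, Gamma_yxy = -1.683108, Gamma_yyy = 0.768231
  tau = 0.750000: gamma = (-0.750000, -0.375000), gamma' = (-0.333333, 0.000000); Gamma_xxx = 0.341924, Gamma_xxy = -0.602545, Gamma_xyy = 0.871525, Gamma_yxx = 2.707275, Gamma_yxy = -1.757487, Gamma_yyy = 0.847211
  tau = 0.875000: gamma = (-0.791667, -0.375000), gamma' = (-0.333333, 0.000000); Gamma_xxx = 0.491468, Gamma_xxy = -0.684119, Gamma_xyy = 0.904469, Gamma_yxx = 2.814920, Gamma_yxy = -1.834381, Gamma_yyy = 0.925512
  tau = 1.000000: gamma = (-0.833333, -0.375000), gamma' = (-0.333333, 0.000000); Gamma_xxx = 0.636243, Gamma_xxy = -0.763492, Gamma_xyy = 0.938676, Gamma_yxx = 2.927785, Gamma_yxy = -1.913342, Gamma_yyy = 1.003234
step 0: V^x = -1.0000, V^y = -0.1250
step 1: k1 = (0.226418, -0.690952), k2 = (0.169510, -0.641744), k3 = (0.170356, -0.650094), k4 = (0.123442, -0.608840); V <- V + (h/6)(k1 + 2k2 + 2k3 + k4): V^x = -0.9571, V^y = -0.2868
step 2: k1 = (0.123351, -0.608948), k2 = (0.085192, -0.574982), k3 = (0.084930, -0.581026), k4 = (0.053833, -0.551477); V <- V + (h/6)(k1 + 2k2 + 2k3 + k4): V^x = -0.9355, V^y = -0.4315
step 3: k1 = (0.053754, -0.551510), k2 = (0.028547, -0.526034), k3 = (0.027800, -0.530558), k4 = (0.007470, -0.507497); V <- V + (h/6)(k1 + 2k2 + 2k3 + k4): V^x = -0.9283, V^y = -0.5637
step 4: k1 = (0.007410, -0.507501), k2 = (-0.008918, -0.486704), k3 = (-0.009846, -0.490208), k4 = (-0.022754, -0.470691); V <- V + (h/6)(k1 + 2k2 + 2k3 + k4): V^x = -0.9305, V^y = -0.6858

Answer: V^x = -0.9305, V^y = -0.6858


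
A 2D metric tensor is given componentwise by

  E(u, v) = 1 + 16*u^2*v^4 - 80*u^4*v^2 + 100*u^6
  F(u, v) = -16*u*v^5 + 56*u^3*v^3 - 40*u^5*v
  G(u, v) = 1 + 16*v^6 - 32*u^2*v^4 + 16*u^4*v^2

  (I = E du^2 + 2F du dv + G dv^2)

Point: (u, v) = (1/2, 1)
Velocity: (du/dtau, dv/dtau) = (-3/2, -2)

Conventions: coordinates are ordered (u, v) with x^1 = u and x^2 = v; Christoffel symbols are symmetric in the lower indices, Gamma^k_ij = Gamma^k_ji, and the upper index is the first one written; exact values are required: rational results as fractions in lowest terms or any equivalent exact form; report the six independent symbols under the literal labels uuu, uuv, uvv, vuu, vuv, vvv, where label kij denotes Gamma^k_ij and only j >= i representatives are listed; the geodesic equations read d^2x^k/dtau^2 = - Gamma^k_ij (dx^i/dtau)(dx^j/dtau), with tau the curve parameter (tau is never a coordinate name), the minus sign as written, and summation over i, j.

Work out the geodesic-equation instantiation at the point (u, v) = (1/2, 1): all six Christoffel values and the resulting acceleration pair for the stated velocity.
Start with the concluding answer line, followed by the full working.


Answer: Gamma_uuu = -42/169, Gamma_uuv = 48/169, Gamma_uvv = -132/169, Gamma_vuu = 168/169, Gamma_vuv = -192/169, Gamma_vvv = 528/169; accelerations (d^2u/dtau^2, d^2v/dtau^2) = (669/338, -1338/169)

E = 25/16, F = -9/4, G = 10 at the point
E_u = -21/4, E_v = 6, F_u = 27/2, F_v = -81/4, G_u = -24, G_v = 66
EG - F^2 = 169/16;  g^inv = (16/169) * [[10, 9/4], [9/4, 25/16]]
first-kind symbols [ij,l] = (1/2)(d_i g_jl + d_j g_il - d_l g_ij): [uu,u] = E_u/2 = -21/8, [uu,v] = F_u - E_v/2 = 21/2, [uv,u] = E_v/2 = 3, [uv,v] = G_u/2 = -12, [vv,u] = F_v - G_u/2 = -33/4, [vv,v] = G_v/2 = 33
Gamma^u_ij = (G*[ij,u] - F*[ij,v])/(EG - F^2), Gamma^v_ij = (E*[ij,v] - F*[ij,u])/(EG - F^2)
Gamma_uuu = -42/169, Gamma_uuv = 48/169, Gamma_uvv = -132/169, Gamma_vuu = 168/169, Gamma_vuv = -192/169, Gamma_vvv = 528/169
d^2u/dtau^2 = -(Gamma_uuu*(-3/2)^2 + 2*Gamma_uuv*(-3/2)*(-2) + Gamma_uvv*(-2)^2) = 669/338
d^2v/dtau^2 = -(Gamma_vuu*(-3/2)^2 + 2*Gamma_vuv*(-3/2)*(-2) + Gamma_vvv*(-2)^2) = -1338/169


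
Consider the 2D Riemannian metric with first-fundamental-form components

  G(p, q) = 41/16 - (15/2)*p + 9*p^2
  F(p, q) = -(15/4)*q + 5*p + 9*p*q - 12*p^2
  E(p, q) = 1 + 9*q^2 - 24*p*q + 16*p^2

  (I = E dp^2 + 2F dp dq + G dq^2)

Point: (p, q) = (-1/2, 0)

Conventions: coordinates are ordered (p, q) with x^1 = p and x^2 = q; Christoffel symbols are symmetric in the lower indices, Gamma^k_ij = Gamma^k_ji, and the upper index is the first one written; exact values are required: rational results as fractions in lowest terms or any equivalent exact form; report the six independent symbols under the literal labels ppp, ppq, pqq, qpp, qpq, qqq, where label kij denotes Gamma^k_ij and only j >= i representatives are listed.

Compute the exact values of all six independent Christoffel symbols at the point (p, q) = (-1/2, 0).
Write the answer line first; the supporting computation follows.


Answer: Gamma_ppp = -128/201, Gamma_ppq = 32/67, Gamma_pqq = 0, Gamma_qpp = 176/201, Gamma_qpq = -44/67, Gamma_qqq = 0

E = 5, F = -11/2, G = 137/16 at the point
E_p = -16, E_q = 12, F_p = 17, F_q = -33/4, G_p = -33/2, G_q = 0
EG - F^2 = 201/16;  g^inv = (16/201) * [[137/16, 11/2], [11/2, 5]]
first-kind symbols [ij,l] = (1/2)(d_i g_jl + d_j g_il - d_l g_ij): [pp,p] = E_p/2 = -8, [pp,q] = F_p - E_q/2 = 11, [pq,p] = E_q/2 = 6, [pq,q] = G_p/2 = -33/4, [qq,p] = F_q - G_p/2 = 0, [qq,q] = G_q/2 = 0
Gamma^p_ij = (G*[ij,p] - F*[ij,q])/(EG - F^2), Gamma^q_ij = (E*[ij,q] - F*[ij,p])/(EG - F^2)


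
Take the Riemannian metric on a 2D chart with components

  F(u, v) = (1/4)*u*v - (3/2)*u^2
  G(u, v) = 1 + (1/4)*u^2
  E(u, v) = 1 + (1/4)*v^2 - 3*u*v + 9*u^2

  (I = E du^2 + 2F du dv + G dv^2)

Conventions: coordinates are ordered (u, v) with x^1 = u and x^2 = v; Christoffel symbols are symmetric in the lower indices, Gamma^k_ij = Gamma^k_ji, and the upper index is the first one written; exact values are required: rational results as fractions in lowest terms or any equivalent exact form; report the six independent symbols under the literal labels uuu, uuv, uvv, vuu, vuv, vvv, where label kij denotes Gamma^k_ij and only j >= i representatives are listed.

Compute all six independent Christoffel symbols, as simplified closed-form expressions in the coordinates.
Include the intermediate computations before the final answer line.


E = 1 + (1/4)*v^2 - 3*u*v + 9*u^2; F = (1/4)*u*v - (3/2)*u^2; G = 1 + (1/4)*u^2
Gamma^k_ij = (1/2) g^{kl} (d_i g_jl + d_j g_il - d_l g_ij), with g^inv = (1/(EG-F^2)) [[G, -F], [-F, E]]
first partials: E_u = -3*v + 18*u, E_v = (1/2)*v - 3*u, F_u = (1/4)*v - 3*u, F_v = (1/4)*u, G_u = (1/2)*u, G_v = 0
D = EG - F^2 = 1 + (1/4)*v^2 - 3*u*v + (37/4)*u^2
expanded: Gamma^u_uu = (G E_u - 2F F_u + F E_v)/(2D), Gamma^u_uv = (G E_v - F G_u)/(2D), Gamma^u_vv = (2G F_v - G G_u - F G_v)/(2D), Gamma^v_uu = (2E F_u - E E_v - F E_u)/(2D), Gamma^v_uv = (E G_u - F E_v)/(2D), Gamma^v_vv = (E G_v - 2F F_v + F G_u)/(2D); substitute and cancel common factors

Answer: Gamma_uuu = (36*u - 6*v)/(37*u^2 - 12*u*v + v^2 + 4), Gamma_uuv = (-6*u + v)/(37*u^2 - 12*u*v + v^2 + 4), Gamma_uvv = 0, Gamma_vuu = -6*u/(37*u^2 - 12*u*v + v^2 + 4), Gamma_vuv = u/(37*u^2 - 12*u*v + v^2 + 4), Gamma_vvv = 0


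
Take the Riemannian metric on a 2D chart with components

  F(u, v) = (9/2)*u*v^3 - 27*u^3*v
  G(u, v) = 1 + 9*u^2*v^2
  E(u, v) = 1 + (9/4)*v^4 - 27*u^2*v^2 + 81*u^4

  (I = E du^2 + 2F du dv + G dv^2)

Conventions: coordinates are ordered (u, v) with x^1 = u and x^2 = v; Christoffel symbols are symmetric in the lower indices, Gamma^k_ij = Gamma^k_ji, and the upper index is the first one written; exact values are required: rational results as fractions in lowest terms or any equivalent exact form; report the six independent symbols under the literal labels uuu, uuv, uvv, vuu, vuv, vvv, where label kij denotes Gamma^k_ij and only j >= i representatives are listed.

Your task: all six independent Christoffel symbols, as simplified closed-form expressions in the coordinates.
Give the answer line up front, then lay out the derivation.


Answer: Gamma_uuu = (648*u^3 - 108*u*v^2)/(324*u^4 - 72*u^2*v^2 + 9*v^4 + 4), Gamma_uuv = (-108*u^2*v + 18*v^3)/(324*u^4 - 72*u^2*v^2 + 9*v^4 + 4), Gamma_uvv = (-108*u^3 + 18*u*v^2)/(324*u^4 - 72*u^2*v^2 + 9*v^4 + 4), Gamma_vuu = -216*u^2*v/(324*u^4 - 72*u^2*v^2 + 9*v^4 + 4), Gamma_vuv = 36*u*v^2/(324*u^4 - 72*u^2*v^2 + 9*v^4 + 4), Gamma_vvv = 36*u^2*v/(324*u^4 - 72*u^2*v^2 + 9*v^4 + 4)

E = 1 + (9/4)*v^4 - 27*u^2*v^2 + 81*u^4; F = (9/2)*u*v^3 - 27*u^3*v; G = 1 + 9*u^2*v^2
Gamma^k_ij = (1/2) g^{kl} (d_i g_jl + d_j g_il - d_l g_ij), with g^inv = (1/(EG-F^2)) [[G, -F], [-F, E]]
first partials: E_u = -54*u*v^2 + 324*u^3, E_v = 9*v^3 - 54*u^2*v, F_u = (9/2)*v^3 - 81*u^2*v, F_v = (27/2)*u*v^2 - 27*u^3, G_u = 18*u*v^2, G_v = 18*u^2*v
D = EG - F^2 = 1 + (9/4)*v^4 - 18*u^2*v^2 + 81*u^4
expanded: Gamma^u_uu = (G E_u - 2F F_u + F E_v)/(2D), Gamma^u_uv = (G E_v - F G_u)/(2D), Gamma^u_vv = (2G F_v - G G_u - F G_v)/(2D), Gamma^v_uu = (2E F_u - E E_v - F E_u)/(2D), Gamma^v_uv = (E G_u - F E_v)/(2D), Gamma^v_vv = (E G_v - 2F F_v + F G_u)/(2D); substitute and cancel common factors


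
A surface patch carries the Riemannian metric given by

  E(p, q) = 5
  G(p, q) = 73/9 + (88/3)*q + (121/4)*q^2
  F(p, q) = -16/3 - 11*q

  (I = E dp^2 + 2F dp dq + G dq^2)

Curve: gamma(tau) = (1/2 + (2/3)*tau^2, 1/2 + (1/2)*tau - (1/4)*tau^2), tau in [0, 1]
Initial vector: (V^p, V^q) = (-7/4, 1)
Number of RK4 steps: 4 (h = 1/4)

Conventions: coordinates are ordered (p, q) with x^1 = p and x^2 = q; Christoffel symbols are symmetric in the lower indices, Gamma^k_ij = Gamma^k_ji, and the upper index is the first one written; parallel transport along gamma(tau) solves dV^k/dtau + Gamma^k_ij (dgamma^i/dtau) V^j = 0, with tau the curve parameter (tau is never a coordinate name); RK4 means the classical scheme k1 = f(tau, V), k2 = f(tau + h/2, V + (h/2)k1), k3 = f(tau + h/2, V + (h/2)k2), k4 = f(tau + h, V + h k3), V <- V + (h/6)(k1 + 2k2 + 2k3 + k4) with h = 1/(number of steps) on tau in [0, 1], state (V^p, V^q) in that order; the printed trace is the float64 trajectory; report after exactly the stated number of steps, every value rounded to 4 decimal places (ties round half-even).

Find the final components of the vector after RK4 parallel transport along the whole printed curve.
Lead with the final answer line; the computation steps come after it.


Answer: V^p = -1.6902, V^q = 0.8196

gamma'(tau) = ((4/3)*tau, 1/2 - (1/2)*tau); f(tau, V)^k = -Gamma^k_ij(gamma(tau)) gamma'^i(tau) V^j; h = 1/4; intermediate values shown to 6 dp
curve data and Christoffel symbols at the stage parameters:
  tau = 0.000000: gamma = (0.500000, 0.500000), gamma' = (0.000000, 0.500000); Gamma_ppp = 0.000000, Gamma_ppq = 0.000000, Gamma_pqq = -0.320324, Gamma_qpp = 0.000000, Gamma_qpq = 0.000000, Gamma_qqq = 0.867543
  tau = 0.125000: gamma = (0.510417, 0.558594), gamma' = (0.166667, 0.437500); Gamma_ppp = 0.000000, Gamma_ppq = 0.000000, Gamma_pqq = -0.289967, Gamma_qpp = 0.000000, Gamma_qpq = 0.000000, Gamma_qqq = 0.832051
  tau = 0.250000: gamma = (0.541667, 0.609375), gamma' = (0.333333, 0.375000); Gamma_ppp = 0.000000, Gamma_ppq = 0.000000, Gamma_pqq = -0.266867, Gamma_qpp = 0.000000, Gamma_qpq = 0.000000, Gamma_qqq = 0.803032
  tau = 0.375000: gamma = (0.593750, 0.652344), gamma' = (0.500000, 0.312500); Gamma_ppp = 0.000000, Gamma_ppq = 0.000000, Gamma_pqq = -0.249323, Gamma_qpp = 0.000000, Gamma_qpq = 0.000000, Gamma_qqq = 0.779702
  tau = 0.500000: gamma = (0.666667, 0.687500), gamma' = (0.666667, 0.250000); Gamma_ppp = 0.000000, Gamma_ppq = 0.000000, Gamma_pqq = -0.236175, Gamma_qpp = 0.000000, Gamma_qpq = 0.000000, Gamma_qqq = 0.761418
  tau = 0.625000: gamma = (0.760417, 0.714844), gamma' = (0.833333, 0.187500); Gamma_ppp = 0.000000, Gamma_ppq = 0.000000, Gamma_pqq = -0.226628, Gamma_qpp = 0.000000, Gamma_qpq = 0.000000, Gamma_qqq = 0.747681
  tau = 0.750000: gamma = (0.875000, 0.734375), gamma' = (1.000000, 0.125000); Gamma_ppp = 0.000000, Gamma_ppq = 0.000000, Gamma_pqq = -0.220146, Gamma_qpp = 0.000000, Gamma_qpq = 0.000000, Gamma_qqq = 0.738120
  tau = 0.875000: gamma = (1.010417, 0.746094), gamma' = (1.166667, 0.062500); Gamma_ppp = 0.000000, Gamma_ppq = 0.000000, Gamma_pqq = -0.216385, Gamma_qpp = 0.000000, Gamma_qpq = 0.000000, Gamma_qqq = 0.732482
  tau = 1.000000: gamma = (1.166667, 0.750000), gamma' = (1.333333, 0.000000); Gamma_ppp = 0.000000, Gamma_ppq = 0.000000, Gamma_pqq = -0.215152, Gamma_qpp = 0.000000, Gamma_qpq = 0.000000, Gamma_qqq = 0.730619
step 0: V^p = -1.7500, V^q = 1.0000
step 1: k1 = (0.160162, -0.433771), k2 = (0.119982, -0.344284), k3 = (0.121401, -0.348356), k4 = (0.091360, -0.274911); V <- V + (h/6)(k1 + 2k2 + 2k3 + k4): V^p = -1.7194, V^q = 0.9128
step 2: k1 = (0.091344, -0.274863), k2 = (0.068439, -0.214027), k3 = (0.069031, -0.215880), k4 = (0.050706, -0.163473); V <- V + (h/6)(k1 + 2k2 + 2k3 + k4): V^p = -1.7020, V^q = 0.8587
step 3: k1 = (0.050699, -0.163450), k2 = (0.035619, -0.117512), k3 = (0.035863, -0.118317), k4 = (0.022815, -0.076495); V <- V + (h/6)(k1 + 2k2 + 2k3 + k4): V^p = -1.6930, V^q = 0.8290
step 4: k1 = (0.022813, -0.076489), k2 = (0.011082, -0.037515), k3 = (0.011148, -0.037738), k4 = (0.000000, 0.000000); V <- V + (h/6)(k1 + 2k2 + 2k3 + k4): V^p = -1.6902, V^q = 0.8196


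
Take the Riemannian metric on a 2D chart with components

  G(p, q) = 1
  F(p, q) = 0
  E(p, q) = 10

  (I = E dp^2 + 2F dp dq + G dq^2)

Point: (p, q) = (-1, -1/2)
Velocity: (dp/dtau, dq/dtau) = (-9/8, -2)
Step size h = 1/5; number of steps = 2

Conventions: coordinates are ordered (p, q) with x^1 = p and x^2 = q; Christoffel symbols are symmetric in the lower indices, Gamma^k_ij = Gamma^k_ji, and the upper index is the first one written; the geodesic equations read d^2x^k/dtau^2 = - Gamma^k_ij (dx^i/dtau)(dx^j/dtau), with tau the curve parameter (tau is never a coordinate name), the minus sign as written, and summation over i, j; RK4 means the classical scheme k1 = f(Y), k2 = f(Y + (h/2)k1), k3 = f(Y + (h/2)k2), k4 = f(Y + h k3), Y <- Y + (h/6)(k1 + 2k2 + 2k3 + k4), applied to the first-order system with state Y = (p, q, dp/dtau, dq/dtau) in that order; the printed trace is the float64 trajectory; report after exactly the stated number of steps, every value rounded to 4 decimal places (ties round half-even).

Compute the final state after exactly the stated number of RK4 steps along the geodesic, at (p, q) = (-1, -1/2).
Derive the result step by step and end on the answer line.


f(Y) = (dp/dtau, dq/dtau, -Gamma^p_ij Y'^i Y'^j, -Gamma^q_ij Y'^i Y'^j) with the Gammas evaluated at the stage position; h = 0.200000; intermediate values shown to 6 dp
step 0: p = -1.0000, q = -0.5000, dp/dtau = -1.1250, dq/dtau = -2.0000
step 1:
  k1: at (p, q) = (-1.000000, -0.500000), (dp/dtau, dq/dtau) = (-1.125000, -2.000000); Gamma_ppp = 0.000000, Gamma_ppq = 0.000000, Gamma_pqq = 0.000000, Gamma_qpp = 0.000000, Gamma_qpq = 0.000000, Gamma_qqq = 0.000000; k1 = (-1.125000, -2.000000, 0.000000, 0.000000)
  k2: at (p, q) = (-1.112500, -0.700000), (dp/dtau, dq/dtau) = (-1.125000, -2.000000); Gamma_ppp = 0.000000, Gamma_ppq = 0.000000, Gamma_pqq = 0.000000, Gamma_qpp = 0.000000, Gamma_qpq = 0.000000, Gamma_qqq = 0.000000; k2 = (-1.125000, -2.000000, 0.000000, 0.000000)
  k3: at (p, q) = (-1.112500, -0.700000), (dp/dtau, dq/dtau) = (-1.125000, -2.000000); Gamma_ppp = 0.000000, Gamma_ppq = 0.000000, Gamma_pqq = 0.000000, Gamma_qpp = 0.000000, Gamma_qpq = 0.000000, Gamma_qqq = 0.000000; k3 = (-1.125000, -2.000000, 0.000000, 0.000000)
  k4: at (p, q) = (-1.225000, -0.900000), (dp/dtau, dq/dtau) = (-1.125000, -2.000000); Gamma_ppp = 0.000000, Gamma_ppq = 0.000000, Gamma_pqq = 0.000000, Gamma_qpp = 0.000000, Gamma_qpq = 0.000000, Gamma_qqq = 0.000000; k4 = (-1.125000, -2.000000, 0.000000, 0.000000)
  Y <- Y + (h/6)(k1 + 2k2 + 2k3 + k4): p = -1.2250, q = -0.9000, dp/dtau = -1.1250, dq/dtau = -2.0000
step 2:
  k1: at (p, q) = (-1.225000, -0.900000), (dp/dtau, dq/dtau) = (-1.125000, -2.000000); Gamma_ppp = 0.000000, Gamma_ppq = 0.000000, Gamma_pqq = 0.000000, Gamma_qpp = 0.000000, Gamma_qpq = 0.000000, Gamma_qqq = 0.000000; k1 = (-1.125000, -2.000000, 0.000000, 0.000000)
  k2: at (p, q) = (-1.337500, -1.100000), (dp/dtau, dq/dtau) = (-1.125000, -2.000000); Gamma_ppp = 0.000000, Gamma_ppq = 0.000000, Gamma_pqq = 0.000000, Gamma_qpp = 0.000000, Gamma_qpq = 0.000000, Gamma_qqq = 0.000000; k2 = (-1.125000, -2.000000, 0.000000, 0.000000)
  k3: at (p, q) = (-1.337500, -1.100000), (dp/dtau, dq/dtau) = (-1.125000, -2.000000); Gamma_ppp = 0.000000, Gamma_ppq = 0.000000, Gamma_pqq = 0.000000, Gamma_qpp = 0.000000, Gamma_qpq = 0.000000, Gamma_qqq = 0.000000; k3 = (-1.125000, -2.000000, 0.000000, 0.000000)
  k4: at (p, q) = (-1.450000, -1.300000), (dp/dtau, dq/dtau) = (-1.125000, -2.000000); Gamma_ppp = 0.000000, Gamma_ppq = 0.000000, Gamma_pqq = 0.000000, Gamma_qpp = 0.000000, Gamma_qpq = 0.000000, Gamma_qqq = 0.000000; k4 = (-1.125000, -2.000000, 0.000000, 0.000000)
  Y <- Y + (h/6)(k1 + 2k2 + 2k3 + k4): p = -1.4500, q = -1.3000, dp/dtau = -1.1250, dq/dtau = -2.0000

Answer: p = -1.4500, q = -1.3000, dp/dtau = -1.1250, dq/dtau = -2.0000


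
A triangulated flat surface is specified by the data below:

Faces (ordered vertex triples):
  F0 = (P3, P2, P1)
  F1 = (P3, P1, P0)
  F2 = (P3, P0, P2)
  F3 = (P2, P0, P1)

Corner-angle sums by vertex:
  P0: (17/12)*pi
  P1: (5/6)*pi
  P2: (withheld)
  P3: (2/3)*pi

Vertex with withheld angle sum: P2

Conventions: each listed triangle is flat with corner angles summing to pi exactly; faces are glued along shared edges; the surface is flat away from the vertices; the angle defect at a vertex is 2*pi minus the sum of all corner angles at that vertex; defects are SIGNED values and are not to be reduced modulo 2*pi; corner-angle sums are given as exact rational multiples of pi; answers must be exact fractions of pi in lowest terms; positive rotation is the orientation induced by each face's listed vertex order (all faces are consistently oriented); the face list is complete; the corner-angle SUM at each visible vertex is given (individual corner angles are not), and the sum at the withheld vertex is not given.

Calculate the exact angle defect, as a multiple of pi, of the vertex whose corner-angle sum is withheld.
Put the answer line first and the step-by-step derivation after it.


Answer: defect(P2) = (11/12)*pi

V = 4, E = 6, F = 4; chi = V - E + F = 2
Gauss-Bonnet: total defect = 2*pi*chi = 4*pi; visible defects sum to (37/12)*pi


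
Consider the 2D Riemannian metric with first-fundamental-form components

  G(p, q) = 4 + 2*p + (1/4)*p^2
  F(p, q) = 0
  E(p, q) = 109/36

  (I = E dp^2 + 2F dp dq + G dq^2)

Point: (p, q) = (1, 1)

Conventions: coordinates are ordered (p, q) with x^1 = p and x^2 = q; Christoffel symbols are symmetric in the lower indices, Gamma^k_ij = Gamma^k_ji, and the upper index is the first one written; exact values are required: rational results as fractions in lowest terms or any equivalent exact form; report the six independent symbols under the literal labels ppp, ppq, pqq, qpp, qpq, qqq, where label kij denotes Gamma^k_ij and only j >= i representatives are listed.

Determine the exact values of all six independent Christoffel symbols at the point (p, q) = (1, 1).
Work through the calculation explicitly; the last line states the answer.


E = 109/36, F = 0, G = 25/4 at the point
E_p = 0, E_q = 0, F_p = 0, F_q = 0, G_p = 5/2, G_q = 0
EG - F^2 = 2725/144;  g^inv = (144/2725) * [[25/4, 0], [0, 109/36]]
first-kind symbols [ij,l] = (1/2)(d_i g_jl + d_j g_il - d_l g_ij): [pp,p] = E_p/2 = 0, [pp,q] = F_p - E_q/2 = 0, [pq,p] = E_q/2 = 0, [pq,q] = G_p/2 = 5/4, [qq,p] = F_q - G_p/2 = -5/4, [qq,q] = G_q/2 = 0
Gamma^p_ij = (G*[ij,p] - F*[ij,q])/(EG - F^2), Gamma^q_ij = (E*[ij,q] - F*[ij,p])/(EG - F^2)

Answer: Gamma_ppp = 0, Gamma_ppq = 0, Gamma_pqq = -45/109, Gamma_qpp = 0, Gamma_qpq = 1/5, Gamma_qqq = 0


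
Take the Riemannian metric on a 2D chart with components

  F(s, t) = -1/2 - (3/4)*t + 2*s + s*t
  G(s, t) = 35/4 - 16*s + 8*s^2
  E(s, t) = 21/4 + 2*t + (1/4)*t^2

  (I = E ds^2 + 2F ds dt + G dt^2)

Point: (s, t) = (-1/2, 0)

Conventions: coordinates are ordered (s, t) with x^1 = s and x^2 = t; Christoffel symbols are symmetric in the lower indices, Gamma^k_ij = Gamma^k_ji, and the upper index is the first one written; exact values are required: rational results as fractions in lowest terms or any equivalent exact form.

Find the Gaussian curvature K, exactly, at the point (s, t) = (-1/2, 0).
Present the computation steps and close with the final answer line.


E = 21/4, F = -3/2, G = 75/4, EG - F^2 = 1539/16 at the point
E_s = 0, E_t = 2, F_s = 2, F_t = -5/4, G_s = -24, G_t = 0
E_tt = 1/2, F_st = 1, G_ss = 16
Evaluate Brioschi's two determinant matrices M1, M2 and divide by (EG - F^2)^2.
M1 = [[-E_tt/2 + F_st - G_ss/2, E_s/2, F_s - E_t/2], [F_t - G_s/2, E, F], [G_t/2, F, G]] = [[-29/4, 0, 1], [43/4, 21/4, -3/2], [0, -3/2, 75/4]]; det M1 = -45663/64
M2 = [[0, E_t/2, G_s/2], [E_t/2, E, F], [G_s/2, F, G]] = [[0, 1, -12], [1, 21/4, -3/2], [-12, -3/2, 75/4]]; det M2 = -2955/4
det M1 - det M2 = 1617/64; K = 1617/64 / (1539/16)^2 = 2156/789507

Answer: K = 2156/789507


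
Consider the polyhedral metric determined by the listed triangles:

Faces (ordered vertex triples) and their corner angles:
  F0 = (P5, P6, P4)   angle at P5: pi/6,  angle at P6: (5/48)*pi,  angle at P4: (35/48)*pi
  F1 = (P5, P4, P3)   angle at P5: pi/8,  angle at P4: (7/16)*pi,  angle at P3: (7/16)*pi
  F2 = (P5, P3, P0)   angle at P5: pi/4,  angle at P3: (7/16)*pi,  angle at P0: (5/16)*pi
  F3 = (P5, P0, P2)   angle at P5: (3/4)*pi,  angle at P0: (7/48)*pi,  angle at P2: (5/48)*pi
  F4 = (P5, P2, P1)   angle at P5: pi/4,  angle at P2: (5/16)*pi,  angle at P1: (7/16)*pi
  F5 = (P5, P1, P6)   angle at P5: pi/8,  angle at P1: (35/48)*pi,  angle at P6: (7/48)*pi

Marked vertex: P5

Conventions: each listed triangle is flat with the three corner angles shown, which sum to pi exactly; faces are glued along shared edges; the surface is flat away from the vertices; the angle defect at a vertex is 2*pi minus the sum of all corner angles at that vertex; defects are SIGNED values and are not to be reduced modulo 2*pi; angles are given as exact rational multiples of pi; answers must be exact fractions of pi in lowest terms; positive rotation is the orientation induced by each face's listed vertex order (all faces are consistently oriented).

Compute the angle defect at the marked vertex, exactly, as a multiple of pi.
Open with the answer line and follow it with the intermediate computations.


Answer: defect(P5) = pi/3

Sum of corner angles at P5: (5/3)*pi
defect = 2*pi - (5/3)*pi


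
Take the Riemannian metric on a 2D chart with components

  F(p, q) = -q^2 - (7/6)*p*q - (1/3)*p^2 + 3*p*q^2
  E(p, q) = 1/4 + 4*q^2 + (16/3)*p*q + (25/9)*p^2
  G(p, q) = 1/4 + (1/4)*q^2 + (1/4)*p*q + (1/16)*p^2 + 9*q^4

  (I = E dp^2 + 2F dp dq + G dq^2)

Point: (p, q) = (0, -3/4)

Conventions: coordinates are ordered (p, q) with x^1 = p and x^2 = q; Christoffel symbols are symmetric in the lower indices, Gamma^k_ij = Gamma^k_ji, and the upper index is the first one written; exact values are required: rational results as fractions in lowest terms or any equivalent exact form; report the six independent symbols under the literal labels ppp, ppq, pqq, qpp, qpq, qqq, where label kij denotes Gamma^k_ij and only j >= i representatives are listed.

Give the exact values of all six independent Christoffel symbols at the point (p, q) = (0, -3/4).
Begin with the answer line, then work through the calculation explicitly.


Answer: Gamma_ppp = -1714/3983, Gamma_ppq = -5001/3983, Gamma_pqq = 6423/63728, Gamma_qpp = 6544/3983, Gamma_qpq = -984/3983, Gamma_qqq = -9501/3983

E = 5/2, F = -9/16, G = 829/256 at the point
E_p = -4, E_q = -6, F_p = 41/16, F_q = 3/2, G_p = -3/16, G_q = -249/16
EG - F^2 = 3983/512;  g^inv = (512/3983) * [[829/256, 9/16], [9/16, 5/2]]
first-kind symbols [ij,l] = (1/2)(d_i g_jl + d_j g_il - d_l g_ij): [pp,p] = E_p/2 = -2, [pp,q] = F_p - E_q/2 = 89/16, [pq,p] = E_q/2 = -3, [pq,q] = G_p/2 = -3/32, [qq,p] = F_q - G_p/2 = 51/32, [qq,q] = G_q/2 = -249/32
Gamma^p_ij = (G*[ij,p] - F*[ij,q])/(EG - F^2), Gamma^q_ij = (E*[ij,q] - F*[ij,p])/(EG - F^2)


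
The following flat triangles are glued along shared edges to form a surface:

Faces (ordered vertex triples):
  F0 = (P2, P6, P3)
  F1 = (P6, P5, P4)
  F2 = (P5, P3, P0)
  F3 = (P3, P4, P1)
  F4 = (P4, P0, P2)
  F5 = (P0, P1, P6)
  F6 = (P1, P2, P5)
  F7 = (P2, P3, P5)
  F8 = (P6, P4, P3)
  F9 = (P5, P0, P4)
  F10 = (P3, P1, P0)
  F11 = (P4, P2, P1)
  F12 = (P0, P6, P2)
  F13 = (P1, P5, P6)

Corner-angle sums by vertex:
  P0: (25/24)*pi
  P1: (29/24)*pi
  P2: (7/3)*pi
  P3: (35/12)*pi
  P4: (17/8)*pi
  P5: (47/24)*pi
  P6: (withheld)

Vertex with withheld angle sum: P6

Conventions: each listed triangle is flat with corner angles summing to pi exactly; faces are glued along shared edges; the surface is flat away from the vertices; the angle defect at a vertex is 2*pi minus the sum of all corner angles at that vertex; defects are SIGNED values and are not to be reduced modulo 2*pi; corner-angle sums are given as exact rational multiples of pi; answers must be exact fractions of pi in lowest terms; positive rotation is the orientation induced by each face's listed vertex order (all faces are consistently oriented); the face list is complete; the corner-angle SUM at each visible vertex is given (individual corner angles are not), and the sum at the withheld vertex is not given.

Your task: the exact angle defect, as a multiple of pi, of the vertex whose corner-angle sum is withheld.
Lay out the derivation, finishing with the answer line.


V = 7, E = 21, F = 14; chi = V - E + F = 0
Gauss-Bonnet: total defect = 2*pi*chi = 0; visible defects sum to (5/12)*pi

Answer: defect(P6) = (-5/12)*pi


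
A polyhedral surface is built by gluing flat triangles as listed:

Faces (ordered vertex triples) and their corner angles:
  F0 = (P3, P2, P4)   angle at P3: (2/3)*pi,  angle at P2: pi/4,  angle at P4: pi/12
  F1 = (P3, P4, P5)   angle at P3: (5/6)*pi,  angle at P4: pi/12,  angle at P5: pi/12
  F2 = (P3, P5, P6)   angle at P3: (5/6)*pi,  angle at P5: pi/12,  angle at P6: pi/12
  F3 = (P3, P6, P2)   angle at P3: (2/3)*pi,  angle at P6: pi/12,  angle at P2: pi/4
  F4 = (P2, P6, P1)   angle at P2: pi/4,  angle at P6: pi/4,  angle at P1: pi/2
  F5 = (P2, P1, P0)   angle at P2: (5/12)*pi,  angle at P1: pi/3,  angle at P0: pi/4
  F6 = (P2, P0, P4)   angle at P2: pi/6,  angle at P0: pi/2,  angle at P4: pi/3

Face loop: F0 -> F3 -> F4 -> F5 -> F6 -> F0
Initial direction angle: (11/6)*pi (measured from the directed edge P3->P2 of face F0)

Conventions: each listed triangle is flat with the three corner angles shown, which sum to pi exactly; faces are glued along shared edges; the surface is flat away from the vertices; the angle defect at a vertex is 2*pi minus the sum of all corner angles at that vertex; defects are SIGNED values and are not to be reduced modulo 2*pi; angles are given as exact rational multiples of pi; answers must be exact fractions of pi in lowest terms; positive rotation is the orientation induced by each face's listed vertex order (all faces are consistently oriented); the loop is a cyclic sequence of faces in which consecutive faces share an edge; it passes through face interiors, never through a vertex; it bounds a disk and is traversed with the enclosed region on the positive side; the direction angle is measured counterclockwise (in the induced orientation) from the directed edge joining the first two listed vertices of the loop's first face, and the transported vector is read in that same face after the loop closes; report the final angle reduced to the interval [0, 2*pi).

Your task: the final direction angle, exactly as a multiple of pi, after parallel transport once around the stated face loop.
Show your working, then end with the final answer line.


enclosed vertex P2: corner angles sum to (4/3)*pi, defect = 2*pi - (4/3)*pi = (2/3)*pi
the final direction is the initial angle plus the enclosed defects, taken mod 2*pi in the induced orientation
final angle = (11/6)*pi + (2/3)*pi = pi/2 (mod 2*pi)

Answer: final direction angle = pi/2


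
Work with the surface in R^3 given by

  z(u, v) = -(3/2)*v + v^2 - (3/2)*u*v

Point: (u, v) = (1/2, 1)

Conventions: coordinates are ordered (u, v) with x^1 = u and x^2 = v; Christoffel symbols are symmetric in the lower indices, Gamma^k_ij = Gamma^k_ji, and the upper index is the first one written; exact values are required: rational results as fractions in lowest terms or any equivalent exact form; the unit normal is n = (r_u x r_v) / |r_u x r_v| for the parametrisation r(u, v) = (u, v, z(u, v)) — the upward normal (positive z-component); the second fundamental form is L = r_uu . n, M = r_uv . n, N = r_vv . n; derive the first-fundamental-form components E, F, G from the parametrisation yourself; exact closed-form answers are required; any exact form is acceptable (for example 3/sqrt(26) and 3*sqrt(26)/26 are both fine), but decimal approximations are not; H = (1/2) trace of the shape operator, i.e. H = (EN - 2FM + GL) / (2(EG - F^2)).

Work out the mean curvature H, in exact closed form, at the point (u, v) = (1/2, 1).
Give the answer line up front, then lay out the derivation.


Answer: H = 244*sqrt(53)/2809

z_u = -3/2, z_v = -1/4, z_uu = 0, z_uv = -3/2, z_vv = 2
E = 13/4, F = 3/8, G = 17/16; answer radicand W^2 = 53/16
unnormalised second-form numerators: l = 0, m = -3/2, n = 2; L = l/sqrt(53/16), and similarly M = m/sqrt(W^2), N = n/sqrt(W^2)
H = (E*n - 2*F*m + G*l) / (2*(EG - F^2)*sqrt(W^2)); E*n - 2*F*m + G*l = 61/8, EG - F^2 = 53/16, so H = (61/53)/sqrt(53/16)
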